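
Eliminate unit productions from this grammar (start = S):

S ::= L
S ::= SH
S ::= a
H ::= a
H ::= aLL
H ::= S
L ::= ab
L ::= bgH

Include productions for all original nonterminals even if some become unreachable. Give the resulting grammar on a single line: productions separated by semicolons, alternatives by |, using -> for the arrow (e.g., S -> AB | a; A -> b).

S -> a | SH | ab | bgH; H -> a | SH | ab | aLL | bgH; L -> ab | bgH

Unit productions: H->S, S->L.
Unit pairs (A ⇒* B via units): (H,L), (H,S), (S,L).
S: inherits non-unit rules of {L, S} → SH | a | ab | bgH.
H: inherits non-unit rules of {H, L, S} → SH | a | aLL | ab | bgH.
L: inherits non-unit rules of {L} → ab | bgH.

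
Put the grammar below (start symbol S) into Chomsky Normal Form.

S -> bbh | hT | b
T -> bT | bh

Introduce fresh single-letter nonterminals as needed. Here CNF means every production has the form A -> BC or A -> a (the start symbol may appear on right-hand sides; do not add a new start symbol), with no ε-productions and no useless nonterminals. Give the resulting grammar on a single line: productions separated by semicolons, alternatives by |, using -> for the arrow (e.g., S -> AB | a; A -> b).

No ε-productions.
No unit productions to eliminate.
TERM: introduce A -> b, B -> h and substitute in every rule of length ≥2.
BIN: S -> AAB becomes S -> AC, C -> AB.

S -> b | AC | BT; A -> b; B -> h; C -> AB; T -> AB | AT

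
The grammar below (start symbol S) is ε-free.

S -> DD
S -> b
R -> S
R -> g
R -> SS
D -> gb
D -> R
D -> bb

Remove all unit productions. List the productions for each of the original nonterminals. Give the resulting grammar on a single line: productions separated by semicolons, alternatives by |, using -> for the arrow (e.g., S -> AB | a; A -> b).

Unit productions: D->R, R->S.
Unit pairs (A ⇒* B via units): (D,R), (D,S), (R,S).
S: inherits non-unit rules of {S} → DD | b.
D: inherits non-unit rules of {D, R, S} → DD | SS | b | bb | g | gb.
R: inherits non-unit rules of {R, S} → DD | SS | b | g.

S -> b | DD; D -> b | g | DD | SS | bb | gb; R -> b | g | DD | SS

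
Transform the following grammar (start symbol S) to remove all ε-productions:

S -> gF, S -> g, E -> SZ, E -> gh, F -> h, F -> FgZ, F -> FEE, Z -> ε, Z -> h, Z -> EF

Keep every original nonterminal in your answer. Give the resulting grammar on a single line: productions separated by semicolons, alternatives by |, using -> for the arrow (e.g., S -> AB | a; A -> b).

Nullable set: {Z}.
E -> SZ: Z nullable, giving S | SZ.
F -> FgZ: Z nullable, giving Fg | FgZ.
Drop Z -> ε.
Unchanged (no nullable symbols): S -> g; S -> gF; E -> gh; F -> FEE; F -> h; Z -> EF; Z -> h.

S -> g | gF; E -> S | SZ | gh; F -> h | Fg | FEE | FgZ; Z -> h | EF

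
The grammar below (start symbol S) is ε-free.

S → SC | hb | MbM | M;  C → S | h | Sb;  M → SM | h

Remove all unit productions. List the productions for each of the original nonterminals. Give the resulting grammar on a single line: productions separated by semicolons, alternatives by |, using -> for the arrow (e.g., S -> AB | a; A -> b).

Unit productions: C->S, S->M.
Unit pairs (A ⇒* B via units): (C,M), (C,S), (S,M).
S: inherits non-unit rules of {M, S} → MbM | SC | SM | h | hb.
C: inherits non-unit rules of {C, M, S} → MbM | SC | SM | Sb | h | hb.
M: inherits non-unit rules of {M} → SM | h.

S -> h | SC | SM | hb | MbM; C -> h | SC | SM | Sb | hb | MbM; M -> h | SM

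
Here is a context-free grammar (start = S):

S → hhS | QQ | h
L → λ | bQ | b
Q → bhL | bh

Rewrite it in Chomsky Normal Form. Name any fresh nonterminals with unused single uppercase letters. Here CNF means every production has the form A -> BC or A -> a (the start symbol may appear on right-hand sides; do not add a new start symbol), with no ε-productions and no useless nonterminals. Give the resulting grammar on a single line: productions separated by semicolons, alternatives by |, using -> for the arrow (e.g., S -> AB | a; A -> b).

Nullable: {L}; after ε-elimination: S -> h | QQ | hhS; L -> b | bQ; Q -> bh | bhL.
No unit productions to eliminate.
TERM: introduce A -> b, B -> h and substitute in every rule of length ≥2.
BIN: Q -> ABL becomes Q -> AC, C -> BL; S -> BBS becomes S -> BD, D -> BS.

S -> h | BD | QQ; A -> b; B -> h; C -> BL; D -> BS; L -> b | AQ; Q -> AB | AC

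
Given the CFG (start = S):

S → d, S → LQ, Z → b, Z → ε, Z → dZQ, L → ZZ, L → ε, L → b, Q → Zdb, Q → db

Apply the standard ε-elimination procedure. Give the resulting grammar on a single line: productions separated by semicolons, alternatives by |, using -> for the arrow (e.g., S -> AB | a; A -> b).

S -> Q | d | LQ; L -> Z | b | ZZ; Q -> db | Zdb; Z -> b | dQ | dZQ

Nullable set: {L, Z}.
S -> LQ: L nullable, giving LQ | Q.
Drop L -> ε.
L -> ZZ: Z, Z nullable, giving Z | ZZ.
Q -> Zdb: Z nullable, giving Zdb | db.
Drop Z -> ε.
Z -> dZQ: Z nullable, giving dQ | dZQ.
Unchanged (no nullable symbols): S -> d; L -> b; Q -> db; Z -> b.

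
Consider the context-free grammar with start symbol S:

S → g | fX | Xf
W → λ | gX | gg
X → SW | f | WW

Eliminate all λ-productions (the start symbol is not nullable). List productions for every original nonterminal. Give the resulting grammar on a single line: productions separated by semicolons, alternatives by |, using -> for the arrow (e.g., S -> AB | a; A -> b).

Nullable set: {W, X}.
S -> Xf: X nullable, giving Xf | f.
S -> fX: X nullable, giving f | fX.
Drop W -> λ.
W -> gX: X nullable, giving g | gX.
X -> SW: W nullable, giving S | SW.
X -> WW: W, W nullable, giving W | WW.
Unchanged (no nullable symbols): S -> g; W -> gg; X -> f.

S -> f | g | Xf | fX; W -> g | gX | gg; X -> S | W | f | SW | WW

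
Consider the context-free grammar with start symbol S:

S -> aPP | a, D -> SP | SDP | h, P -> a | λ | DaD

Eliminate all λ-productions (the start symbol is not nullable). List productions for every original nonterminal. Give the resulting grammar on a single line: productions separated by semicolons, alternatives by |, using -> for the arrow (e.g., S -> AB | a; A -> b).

S -> a | aP | aPP; D -> S | h | SD | SP | SDP; P -> a | DaD

Nullable set: {P}.
S -> aPP: P, P nullable, giving a | aP | aPP.
D -> SDP: P nullable, giving SD | SDP.
D -> SP: P nullable, giving S | SP.
Drop P -> λ.
Unchanged (no nullable symbols): S -> a; D -> h; P -> DaD; P -> a.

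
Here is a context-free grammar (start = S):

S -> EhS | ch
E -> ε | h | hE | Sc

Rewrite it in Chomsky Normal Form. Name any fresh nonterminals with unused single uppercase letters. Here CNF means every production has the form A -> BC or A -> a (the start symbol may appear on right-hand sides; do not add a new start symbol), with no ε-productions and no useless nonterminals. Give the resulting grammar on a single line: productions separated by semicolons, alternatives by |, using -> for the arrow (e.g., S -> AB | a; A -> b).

S -> AB | BS | EC; A -> c; B -> h; C -> BS; E -> h | BE | SA

Nullable: {E}; after ε-elimination: S -> ch | hS | EhS; E -> h | Sc | hE.
No unit productions to eliminate.
TERM: introduce A -> c, B -> h and substitute in every rule of length ≥2.
BIN: S -> EBS becomes S -> EC, C -> BS.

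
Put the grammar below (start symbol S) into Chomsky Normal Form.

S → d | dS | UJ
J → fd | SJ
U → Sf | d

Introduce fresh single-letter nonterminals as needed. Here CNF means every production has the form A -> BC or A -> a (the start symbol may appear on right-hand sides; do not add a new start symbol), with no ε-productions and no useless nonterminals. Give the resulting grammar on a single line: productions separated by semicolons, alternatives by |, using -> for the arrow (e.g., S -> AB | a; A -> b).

No ε-productions.
No unit productions to eliminate.
TERM: introduce B -> d, A -> f and substitute in every rule of length ≥2.

S -> d | BS | UJ; A -> f; B -> d; J -> AB | SJ; U -> d | SA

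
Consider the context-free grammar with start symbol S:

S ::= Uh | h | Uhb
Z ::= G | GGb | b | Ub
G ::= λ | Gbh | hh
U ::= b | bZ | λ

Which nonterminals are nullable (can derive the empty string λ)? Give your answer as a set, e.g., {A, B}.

Directly nullable (have an ε-rule): {G, U}.
Z is nullable via Z -> G (every symbol on the right is already known nullable).
Not nullable: S — each has a terminal in every rule's right-hand side or depends on a non-nullable symbol.

{G, U, Z}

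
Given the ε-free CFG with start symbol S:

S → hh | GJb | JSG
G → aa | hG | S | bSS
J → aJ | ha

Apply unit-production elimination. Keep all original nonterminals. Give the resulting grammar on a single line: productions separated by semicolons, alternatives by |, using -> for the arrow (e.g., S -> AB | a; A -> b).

Unit productions: G->S.
Unit pairs (A ⇒* B via units): (G,S).
S: inherits non-unit rules of {S} → GJb | JSG | hh.
G: inherits non-unit rules of {G, S} → GJb | JSG | aa | bSS | hG | hh.
J: inherits non-unit rules of {J} → aJ | ha.

S -> hh | GJb | JSG; G -> aa | hG | hh | GJb | JSG | bSS; J -> aJ | ha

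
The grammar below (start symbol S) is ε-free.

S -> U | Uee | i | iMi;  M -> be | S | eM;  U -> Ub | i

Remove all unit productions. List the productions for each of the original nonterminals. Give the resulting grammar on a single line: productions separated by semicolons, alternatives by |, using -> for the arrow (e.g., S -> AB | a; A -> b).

S -> i | Ub | Uee | iMi; M -> i | Ub | be | eM | Uee | iMi; U -> i | Ub

Unit productions: M->S, S->U.
Unit pairs (A ⇒* B via units): (M,S), (M,U), (S,U).
S: inherits non-unit rules of {S, U} → Ub | Uee | i | iMi.
M: inherits non-unit rules of {M, S, U} → Ub | Uee | be | eM | i | iMi.
U: inherits non-unit rules of {U} → Ub | i.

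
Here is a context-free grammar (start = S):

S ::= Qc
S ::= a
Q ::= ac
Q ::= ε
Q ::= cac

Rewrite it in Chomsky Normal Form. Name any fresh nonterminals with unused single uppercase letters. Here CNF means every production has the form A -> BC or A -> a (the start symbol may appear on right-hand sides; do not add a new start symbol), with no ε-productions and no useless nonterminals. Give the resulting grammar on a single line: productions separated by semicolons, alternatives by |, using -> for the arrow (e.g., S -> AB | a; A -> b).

Nullable: {Q}; after ε-elimination: S -> a | c | Qc; Q -> ac | cac.
No unit productions to eliminate.
TERM: introduce A -> a, B -> c and substitute in every rule of length ≥2.
BIN: Q -> BAB becomes Q -> BC, C -> AB.

S -> a | c | QB; A -> a; B -> c; C -> AB; Q -> AB | BC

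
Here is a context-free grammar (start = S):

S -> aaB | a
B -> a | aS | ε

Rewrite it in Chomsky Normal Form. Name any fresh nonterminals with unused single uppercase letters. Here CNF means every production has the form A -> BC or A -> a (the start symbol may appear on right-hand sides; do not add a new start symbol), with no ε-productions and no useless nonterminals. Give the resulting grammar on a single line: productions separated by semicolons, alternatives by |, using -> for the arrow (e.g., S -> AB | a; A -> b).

S -> a | AA | AC; A -> a; B -> a | AS; C -> AB

Nullable: {B}; after ε-elimination: S -> a | aa | aaB; B -> a | aS.
No unit productions to eliminate.
TERM: introduce A -> a and substitute in every rule of length ≥2.
BIN: S -> AAB becomes S -> AC, C -> AB.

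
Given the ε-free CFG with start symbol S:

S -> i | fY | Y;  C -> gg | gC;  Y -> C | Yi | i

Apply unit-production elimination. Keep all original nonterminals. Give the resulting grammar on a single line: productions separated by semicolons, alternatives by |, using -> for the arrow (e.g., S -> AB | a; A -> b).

Unit productions: S->Y, Y->C.
Unit pairs (A ⇒* B via units): (S,C), (S,Y), (Y,C).
S: inherits non-unit rules of {C, S, Y} → Yi | fY | gC | gg | i.
C: inherits non-unit rules of {C} → gC | gg.
Y: inherits non-unit rules of {C, Y} → Yi | gC | gg | i.

S -> i | Yi | fY | gC | gg; C -> gC | gg; Y -> i | Yi | gC | gg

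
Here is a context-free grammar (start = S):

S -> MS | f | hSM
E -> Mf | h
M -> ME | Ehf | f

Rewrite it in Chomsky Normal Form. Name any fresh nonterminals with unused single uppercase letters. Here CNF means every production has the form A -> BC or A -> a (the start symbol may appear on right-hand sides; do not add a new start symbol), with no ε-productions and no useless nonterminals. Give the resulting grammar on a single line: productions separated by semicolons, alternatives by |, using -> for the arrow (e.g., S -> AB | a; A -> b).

No ε-productions.
No unit productions to eliminate.
TERM: introduce A -> f, B -> h and substitute in every rule of length ≥2.
BIN: M -> EBA becomes M -> EC, C -> BA; S -> BSM becomes S -> BD, D -> SM.

S -> f | BD | MS; A -> f; B -> h; C -> BA; D -> SM; E -> h | MA; M -> f | EC | ME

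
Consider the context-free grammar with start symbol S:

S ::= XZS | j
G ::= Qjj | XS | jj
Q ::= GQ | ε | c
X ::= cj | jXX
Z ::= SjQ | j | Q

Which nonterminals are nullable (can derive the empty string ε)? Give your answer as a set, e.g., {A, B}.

{Q, Z}

Directly nullable (have an ε-rule): {Q}.
Z is nullable via Z -> Q (every symbol on the right is already known nullable).
Not nullable: G, S, X — each has a terminal in every rule's right-hand side or depends on a non-nullable symbol.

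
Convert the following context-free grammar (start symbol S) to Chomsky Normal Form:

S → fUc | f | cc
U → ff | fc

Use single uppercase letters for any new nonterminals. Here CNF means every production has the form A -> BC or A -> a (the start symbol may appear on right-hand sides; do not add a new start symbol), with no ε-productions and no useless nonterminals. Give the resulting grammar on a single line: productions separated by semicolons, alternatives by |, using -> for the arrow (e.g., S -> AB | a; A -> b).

S -> f | AA | BC; A -> c; B -> f; C -> UA; U -> BA | BB

No ε-productions.
No unit productions to eliminate.
TERM: introduce A -> c, B -> f and substitute in every rule of length ≥2.
BIN: S -> BUA becomes S -> BC, C -> UA.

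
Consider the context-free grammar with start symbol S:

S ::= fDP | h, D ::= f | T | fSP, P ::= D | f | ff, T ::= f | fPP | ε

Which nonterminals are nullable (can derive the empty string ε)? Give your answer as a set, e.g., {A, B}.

Directly nullable (have an ε-rule): {T}.
D is nullable via D -> T (every symbol on the right is already known nullable).
P is nullable via P -> D (every symbol on the right is already known nullable).
Not nullable: S — each has a terminal in every rule's right-hand side or depends on a non-nullable symbol.

{D, P, T}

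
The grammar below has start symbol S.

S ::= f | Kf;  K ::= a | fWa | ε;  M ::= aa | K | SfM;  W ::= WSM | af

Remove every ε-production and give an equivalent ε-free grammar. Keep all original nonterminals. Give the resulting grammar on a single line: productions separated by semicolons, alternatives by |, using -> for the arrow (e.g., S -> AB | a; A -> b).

S -> f | Kf; K -> a | fWa; M -> K | Sf | aa | SfM; W -> WS | af | WSM

Nullable set: {K, M}.
S -> Kf: K nullable, giving Kf | f.
Drop K -> ε.
M -> K: K nullable, giving K.
M -> SfM: M nullable, giving Sf | SfM.
W -> WSM: M nullable, giving WS | WSM.
Unchanged (no nullable symbols): S -> f; K -> a; K -> fWa; M -> aa; W -> af.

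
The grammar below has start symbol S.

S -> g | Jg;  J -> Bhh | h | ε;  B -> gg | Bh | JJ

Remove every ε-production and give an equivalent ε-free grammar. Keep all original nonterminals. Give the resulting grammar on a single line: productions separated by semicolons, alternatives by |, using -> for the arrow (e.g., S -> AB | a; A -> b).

S -> g | Jg; B -> J | h | Bh | JJ | gg; J -> h | hh | Bhh

Nullable set: {B, J}.
S -> Jg: J nullable, giving Jg | g.
B -> Bh: B nullable, giving Bh | h.
B -> JJ: J, J nullable, giving J | JJ.
Drop J -> ε.
J -> Bhh: B nullable, giving Bhh | hh.
Unchanged (no nullable symbols): S -> g; B -> gg; J -> h.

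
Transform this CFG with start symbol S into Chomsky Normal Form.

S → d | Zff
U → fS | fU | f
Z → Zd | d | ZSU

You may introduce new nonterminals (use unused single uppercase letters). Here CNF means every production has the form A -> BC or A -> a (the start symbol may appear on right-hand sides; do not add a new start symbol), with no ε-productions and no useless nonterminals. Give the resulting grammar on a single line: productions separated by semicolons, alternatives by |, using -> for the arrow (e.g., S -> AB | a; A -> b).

S -> d | ZC; A -> f; B -> d; C -> AA; D -> SU; U -> f | AS | AU; Z -> d | ZB | ZD

No ε-productions.
No unit productions to eliminate.
TERM: introduce B -> d, A -> f and substitute in every rule of length ≥2.
BIN: S -> ZAA becomes S -> ZC, C -> AA; Z -> ZSU becomes Z -> ZD, D -> SU.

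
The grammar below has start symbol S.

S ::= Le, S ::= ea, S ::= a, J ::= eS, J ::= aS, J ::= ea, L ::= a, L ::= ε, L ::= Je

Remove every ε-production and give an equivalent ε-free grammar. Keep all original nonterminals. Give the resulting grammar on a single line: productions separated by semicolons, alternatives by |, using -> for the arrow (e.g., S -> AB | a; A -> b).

Nullable set: {L}.
S -> Le: L nullable, giving Le | e.
Drop L -> ε.
Unchanged (no nullable symbols): S -> a; S -> ea; J -> aS; J -> eS; J -> ea; L -> Je; L -> a.

S -> a | e | Le | ea; J -> aS | eS | ea; L -> a | Je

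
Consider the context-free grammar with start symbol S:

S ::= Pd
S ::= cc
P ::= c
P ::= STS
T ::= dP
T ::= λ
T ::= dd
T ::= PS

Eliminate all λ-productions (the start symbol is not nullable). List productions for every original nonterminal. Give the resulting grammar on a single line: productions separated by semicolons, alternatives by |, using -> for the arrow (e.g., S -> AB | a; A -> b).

S -> Pd | cc; P -> c | SS | STS; T -> PS | dP | dd

Nullable set: {T}.
P -> STS: T nullable, giving SS | STS.
Drop T -> λ.
Unchanged (no nullable symbols): S -> Pd; S -> cc; P -> c; T -> PS; T -> dP; T -> dd.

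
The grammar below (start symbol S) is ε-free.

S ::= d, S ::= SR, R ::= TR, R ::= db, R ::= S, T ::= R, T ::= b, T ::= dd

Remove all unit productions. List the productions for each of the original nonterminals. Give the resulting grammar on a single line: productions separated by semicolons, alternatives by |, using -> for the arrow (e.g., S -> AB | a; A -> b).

Unit productions: R->S, T->R.
Unit pairs (A ⇒* B via units): (R,S), (T,R), (T,S).
S: inherits non-unit rules of {S} → SR | d.
R: inherits non-unit rules of {R, S} → SR | TR | d | db.
T: inherits non-unit rules of {R, S, T} → SR | TR | b | d | db | dd.

S -> d | SR; R -> d | SR | TR | db; T -> b | d | SR | TR | db | dd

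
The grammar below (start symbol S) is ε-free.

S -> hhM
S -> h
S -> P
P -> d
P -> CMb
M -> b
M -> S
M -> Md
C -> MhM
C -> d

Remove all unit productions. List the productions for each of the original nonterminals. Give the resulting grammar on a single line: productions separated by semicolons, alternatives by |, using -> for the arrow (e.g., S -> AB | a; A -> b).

S -> d | h | CMb | hhM; C -> d | MhM; M -> b | d | h | Md | CMb | hhM; P -> d | CMb

Unit productions: M->S, S->P.
Unit pairs (A ⇒* B via units): (M,P), (M,S), (S,P).
S: inherits non-unit rules of {P, S} → CMb | d | h | hhM.
C: inherits non-unit rules of {C} → MhM | d.
M: inherits non-unit rules of {M, P, S} → CMb | Md | b | d | h | hhM.
P: inherits non-unit rules of {P} → CMb | d.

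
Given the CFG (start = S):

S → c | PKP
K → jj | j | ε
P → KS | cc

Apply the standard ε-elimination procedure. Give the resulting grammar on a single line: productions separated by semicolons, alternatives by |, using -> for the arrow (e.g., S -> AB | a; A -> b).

S -> c | PP | PKP; K -> j | jj; P -> S | KS | cc

Nullable set: {K}.
S -> PKP: K nullable, giving PKP | PP.
Drop K -> ε.
P -> KS: K nullable, giving KS | S.
Unchanged (no nullable symbols): S -> c; K -> j; K -> jj; P -> cc.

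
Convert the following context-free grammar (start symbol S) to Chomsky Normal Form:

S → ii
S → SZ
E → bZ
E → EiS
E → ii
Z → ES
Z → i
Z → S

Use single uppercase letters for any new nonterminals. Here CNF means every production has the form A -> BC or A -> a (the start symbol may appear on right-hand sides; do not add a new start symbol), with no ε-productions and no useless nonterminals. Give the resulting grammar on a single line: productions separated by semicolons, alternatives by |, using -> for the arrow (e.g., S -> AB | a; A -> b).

S -> AA | SZ; A -> i; B -> b; C -> AS; E -> AA | BZ | EC; Z -> i | AA | ES | SZ

No ε-productions.
After unit-elimination: S -> SZ | ii; E -> bZ | ii | EiS; Z -> i | ES | SZ | ii.
TERM: introduce B -> b, A -> i and substitute in every rule of length ≥2.
BIN: E -> EAS becomes E -> EC, C -> AS.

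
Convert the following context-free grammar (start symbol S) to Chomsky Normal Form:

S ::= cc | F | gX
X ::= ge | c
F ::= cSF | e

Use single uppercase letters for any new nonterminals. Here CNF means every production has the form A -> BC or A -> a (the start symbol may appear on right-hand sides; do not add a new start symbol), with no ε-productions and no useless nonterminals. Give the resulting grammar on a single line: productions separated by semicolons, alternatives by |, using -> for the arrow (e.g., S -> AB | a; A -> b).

S -> e | AA | AE | BX; A -> c; B -> g; C -> e; D -> SF; E -> SF; F -> e | AD; X -> c | BC

No ε-productions.
After unit-elimination: S -> e | cc | gX | cSF; F -> e | cSF; X -> c | ge.
TERM: introduce A -> c, C -> e, B -> g and substitute in every rule of length ≥2.
BIN: F -> ASF becomes F -> AD, D -> SF; S -> ASF becomes S -> AE, E -> SF.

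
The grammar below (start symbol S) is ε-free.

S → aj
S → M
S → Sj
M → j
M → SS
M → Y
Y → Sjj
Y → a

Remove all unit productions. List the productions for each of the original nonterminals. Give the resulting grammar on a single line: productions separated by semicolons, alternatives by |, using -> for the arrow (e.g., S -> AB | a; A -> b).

S -> a | j | SS | Sj | aj | Sjj; M -> a | j | SS | Sjj; Y -> a | Sjj

Unit productions: M->Y, S->M.
Unit pairs (A ⇒* B via units): (M,Y), (S,M), (S,Y).
S: inherits non-unit rules of {M, S, Y} → SS | Sj | Sjj | a | aj | j.
M: inherits non-unit rules of {M, Y} → SS | Sjj | a | j.
Y: inherits non-unit rules of {Y} → Sjj | a.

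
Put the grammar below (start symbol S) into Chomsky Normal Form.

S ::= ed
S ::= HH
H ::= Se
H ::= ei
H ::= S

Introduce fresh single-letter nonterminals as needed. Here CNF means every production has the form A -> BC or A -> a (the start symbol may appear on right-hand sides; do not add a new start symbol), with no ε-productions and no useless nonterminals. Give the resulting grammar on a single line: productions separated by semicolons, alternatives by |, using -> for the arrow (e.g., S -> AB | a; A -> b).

S -> AB | HH; A -> e; B -> d; C -> i; H -> AB | AC | HH | SA

No ε-productions.
After unit-elimination: S -> HH | ed; H -> HH | Se | ed | ei.
TERM: introduce B -> d, A -> e, C -> i and substitute in every rule of length ≥2.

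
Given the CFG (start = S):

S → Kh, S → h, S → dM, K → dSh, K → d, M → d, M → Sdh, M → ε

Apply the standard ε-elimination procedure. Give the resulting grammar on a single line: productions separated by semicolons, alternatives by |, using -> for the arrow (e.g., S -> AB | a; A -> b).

Nullable set: {M}.
S -> dM: M nullable, giving d | dM.
Drop M -> ε.
Unchanged (no nullable symbols): S -> Kh; S -> h; K -> d; K -> dSh; M -> Sdh; M -> d.

S -> d | h | Kh | dM; K -> d | dSh; M -> d | Sdh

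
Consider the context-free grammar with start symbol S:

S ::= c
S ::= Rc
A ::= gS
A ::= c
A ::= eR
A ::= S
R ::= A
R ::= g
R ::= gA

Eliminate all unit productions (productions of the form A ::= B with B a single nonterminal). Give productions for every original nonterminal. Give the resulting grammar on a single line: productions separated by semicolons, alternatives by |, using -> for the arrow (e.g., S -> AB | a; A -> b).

S -> c | Rc; A -> c | Rc | eR | gS; R -> c | g | Rc | eR | gA | gS

Unit productions: A->S, R->A.
Unit pairs (A ⇒* B via units): (A,S), (R,A), (R,S).
S: inherits non-unit rules of {S} → Rc | c.
A: inherits non-unit rules of {A, S} → Rc | c | eR | gS.
R: inherits non-unit rules of {A, R, S} → Rc | c | eR | g | gA | gS.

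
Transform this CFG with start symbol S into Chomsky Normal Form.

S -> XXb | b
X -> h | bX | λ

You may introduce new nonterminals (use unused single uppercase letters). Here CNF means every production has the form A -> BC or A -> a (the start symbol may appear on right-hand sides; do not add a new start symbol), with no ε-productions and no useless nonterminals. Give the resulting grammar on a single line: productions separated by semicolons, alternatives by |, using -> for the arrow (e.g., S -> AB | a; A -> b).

Nullable: {X}; after ε-elimination: S -> b | Xb | XXb; X -> b | h | bX.
No unit productions to eliminate.
TERM: introduce A -> b and substitute in every rule of length ≥2.
BIN: S -> XXA becomes S -> XB, B -> XA.

S -> b | XA | XB; A -> b; B -> XA; X -> b | h | AX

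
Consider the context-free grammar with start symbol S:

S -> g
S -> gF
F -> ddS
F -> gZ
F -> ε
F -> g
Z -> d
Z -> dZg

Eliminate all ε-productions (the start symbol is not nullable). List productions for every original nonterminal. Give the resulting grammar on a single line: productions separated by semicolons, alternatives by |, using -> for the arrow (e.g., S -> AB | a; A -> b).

S -> g | gF; F -> g | gZ | ddS; Z -> d | dZg

Nullable set: {F}.
S -> gF: F nullable, giving g | gF.
Drop F -> ε.
Unchanged (no nullable symbols): S -> g; F -> ddS; F -> g; F -> gZ; Z -> d; Z -> dZg.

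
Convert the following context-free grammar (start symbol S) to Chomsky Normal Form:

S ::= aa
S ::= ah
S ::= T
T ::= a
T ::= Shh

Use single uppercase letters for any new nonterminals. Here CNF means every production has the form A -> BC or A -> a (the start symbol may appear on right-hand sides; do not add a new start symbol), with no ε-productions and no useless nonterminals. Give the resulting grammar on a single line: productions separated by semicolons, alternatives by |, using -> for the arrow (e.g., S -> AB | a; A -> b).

S -> a | BA | BB | SC; A -> h; B -> a; C -> AA

No ε-productions.
After unit-elimination: S -> a | aa | ah | Shh; T -> a | Shh.
TERM: introduce B -> a, A -> h and substitute in every rule of length ≥2.
BIN: S -> SAA becomes S -> SC, C -> AA; T -> SAA becomes T -> SD, D -> AA.
Drop unreachable/unproductive: T.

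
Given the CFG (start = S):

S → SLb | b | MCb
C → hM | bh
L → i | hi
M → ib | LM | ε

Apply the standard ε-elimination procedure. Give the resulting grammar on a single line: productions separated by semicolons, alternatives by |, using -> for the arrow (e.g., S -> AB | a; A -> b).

S -> b | Cb | MCb | SLb; C -> h | bh | hM; L -> i | hi; M -> L | LM | ib

Nullable set: {M}.
S -> MCb: M nullable, giving Cb | MCb.
C -> hM: M nullable, giving h | hM.
Drop M -> ε.
M -> LM: M nullable, giving L | LM.
Unchanged (no nullable symbols): S -> SLb; S -> b; C -> bh; L -> hi; L -> i; M -> ib.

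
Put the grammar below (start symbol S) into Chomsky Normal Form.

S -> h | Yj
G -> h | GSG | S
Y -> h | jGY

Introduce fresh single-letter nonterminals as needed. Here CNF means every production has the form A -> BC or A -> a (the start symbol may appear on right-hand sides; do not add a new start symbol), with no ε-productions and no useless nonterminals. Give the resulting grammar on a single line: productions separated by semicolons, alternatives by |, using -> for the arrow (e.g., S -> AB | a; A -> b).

S -> h | YA; A -> j; B -> SG; C -> GY; G -> h | GB | YA; Y -> h | AC

No ε-productions.
After unit-elimination: S -> h | Yj; G -> h | Yj | GSG; Y -> h | jGY.
TERM: introduce A -> j and substitute in every rule of length ≥2.
BIN: G -> GSG becomes G -> GB, B -> SG; Y -> AGY becomes Y -> AC, C -> GY.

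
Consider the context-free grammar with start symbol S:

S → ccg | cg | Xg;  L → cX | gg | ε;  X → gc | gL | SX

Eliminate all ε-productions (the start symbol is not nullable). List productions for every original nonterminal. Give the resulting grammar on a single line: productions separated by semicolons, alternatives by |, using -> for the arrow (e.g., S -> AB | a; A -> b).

S -> Xg | cg | ccg; L -> cX | gg; X -> g | SX | gL | gc

Nullable set: {L}.
Drop L -> ε.
X -> gL: L nullable, giving g | gL.
Unchanged (no nullable symbols): S -> Xg; S -> ccg; S -> cg; L -> cX; L -> gg; X -> SX; X -> gc.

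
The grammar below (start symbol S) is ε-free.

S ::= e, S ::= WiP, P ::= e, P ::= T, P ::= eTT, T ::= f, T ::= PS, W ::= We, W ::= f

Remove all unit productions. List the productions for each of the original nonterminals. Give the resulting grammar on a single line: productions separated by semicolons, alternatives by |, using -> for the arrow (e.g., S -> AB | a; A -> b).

Unit productions: P->T.
Unit pairs (A ⇒* B via units): (P,T).
S: inherits non-unit rules of {S} → WiP | e.
P: inherits non-unit rules of {P, T} → PS | e | eTT | f.
T: inherits non-unit rules of {T} → PS | f.
W: inherits non-unit rules of {W} → We | f.

S -> e | WiP; P -> e | f | PS | eTT; T -> f | PS; W -> f | We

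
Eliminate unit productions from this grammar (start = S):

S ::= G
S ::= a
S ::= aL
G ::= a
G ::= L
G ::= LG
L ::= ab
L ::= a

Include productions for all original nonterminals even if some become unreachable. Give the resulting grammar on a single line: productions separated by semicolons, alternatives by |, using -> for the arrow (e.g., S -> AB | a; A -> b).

Unit productions: G->L, S->G.
Unit pairs (A ⇒* B via units): (G,L), (S,G), (S,L).
S: inherits non-unit rules of {G, L, S} → LG | a | aL | ab.
G: inherits non-unit rules of {G, L} → LG | a | ab.
L: inherits non-unit rules of {L} → a | ab.

S -> a | LG | aL | ab; G -> a | LG | ab; L -> a | ab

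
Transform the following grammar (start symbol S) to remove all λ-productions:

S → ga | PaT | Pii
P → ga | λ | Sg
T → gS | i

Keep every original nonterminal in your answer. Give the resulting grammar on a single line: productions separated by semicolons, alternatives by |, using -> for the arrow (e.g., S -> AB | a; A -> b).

S -> aT | ga | ii | PaT | Pii; P -> Sg | ga; T -> i | gS

Nullable set: {P}.
S -> PaT: P nullable, giving PaT | aT.
S -> Pii: P nullable, giving Pii | ii.
Drop P -> λ.
Unchanged (no nullable symbols): S -> ga; P -> Sg; P -> ga; T -> gS; T -> i.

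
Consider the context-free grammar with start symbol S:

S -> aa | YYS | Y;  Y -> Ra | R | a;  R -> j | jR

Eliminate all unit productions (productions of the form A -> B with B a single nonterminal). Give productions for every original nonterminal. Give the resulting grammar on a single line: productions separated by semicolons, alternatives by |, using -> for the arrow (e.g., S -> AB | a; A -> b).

Unit productions: S->Y, Y->R.
Unit pairs (A ⇒* B via units): (S,R), (S,Y), (Y,R).
S: inherits non-unit rules of {R, S, Y} → Ra | YYS | a | aa | j | jR.
R: inherits non-unit rules of {R} → j | jR.
Y: inherits non-unit rules of {R, Y} → Ra | a | j | jR.

S -> a | j | Ra | aa | jR | YYS; R -> j | jR; Y -> a | j | Ra | jR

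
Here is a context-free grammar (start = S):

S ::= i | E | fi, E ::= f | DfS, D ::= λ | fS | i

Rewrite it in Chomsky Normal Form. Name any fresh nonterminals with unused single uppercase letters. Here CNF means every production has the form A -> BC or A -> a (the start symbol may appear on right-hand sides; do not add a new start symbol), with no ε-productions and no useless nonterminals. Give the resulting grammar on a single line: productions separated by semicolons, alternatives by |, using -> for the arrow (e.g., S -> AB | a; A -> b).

Nullable: {D}; after ε-elimination: S -> E | i | fi; D -> i | fS; E -> f | fS | DfS.
After unit-elimination: S -> f | i | fS | fi | DfS; D -> i | fS; E -> f | fS | DfS.
TERM: introduce A -> f, B -> i and substitute in every rule of length ≥2.
BIN: E -> DAS becomes E -> DC, C -> AS; S -> DAS becomes S -> DF, F -> AS.
Drop unreachable/unproductive: E.

S -> f | i | AB | AS | DF; A -> f; B -> i; D -> i | AS; F -> AS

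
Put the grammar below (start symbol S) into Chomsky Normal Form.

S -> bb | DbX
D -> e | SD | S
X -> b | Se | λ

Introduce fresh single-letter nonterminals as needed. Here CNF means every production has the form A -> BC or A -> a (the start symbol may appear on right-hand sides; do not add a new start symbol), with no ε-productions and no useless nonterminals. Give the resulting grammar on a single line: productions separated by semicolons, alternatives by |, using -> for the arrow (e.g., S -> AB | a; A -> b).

S -> AA | DA | DE; A -> b; B -> e; C -> AX; D -> e | AA | DA | DC | SD; E -> AX; X -> b | SB

Nullable: {X}; after ε-elimination: S -> Db | bb | DbX; D -> S | e | SD; X -> b | Se.
After unit-elimination: S -> Db | bb | DbX; D -> e | Db | SD | bb | DbX; X -> b | Se.
TERM: introduce A -> b, B -> e and substitute in every rule of length ≥2.
BIN: D -> DAX becomes D -> DC, C -> AX; S -> DAX becomes S -> DE, E -> AX.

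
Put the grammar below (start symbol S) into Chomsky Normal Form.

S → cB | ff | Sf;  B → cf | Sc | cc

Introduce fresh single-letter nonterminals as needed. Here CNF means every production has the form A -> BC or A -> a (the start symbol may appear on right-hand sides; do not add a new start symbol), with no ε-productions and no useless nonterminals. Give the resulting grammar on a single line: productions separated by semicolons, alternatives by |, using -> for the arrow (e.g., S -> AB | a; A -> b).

No ε-productions.
No unit productions to eliminate.
TERM: introduce A -> c, C -> f and substitute in every rule of length ≥2.

S -> AB | CC | SC; A -> c; B -> AA | AC | SA; C -> f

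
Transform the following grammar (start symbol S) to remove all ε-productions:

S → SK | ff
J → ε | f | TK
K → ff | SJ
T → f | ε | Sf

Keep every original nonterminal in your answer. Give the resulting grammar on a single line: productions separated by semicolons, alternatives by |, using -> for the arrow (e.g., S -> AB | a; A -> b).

Nullable set: {J, T}.
Drop J -> ε.
J -> TK: T nullable, giving K | TK.
K -> SJ: J nullable, giving S | SJ.
Drop T -> ε.
Unchanged (no nullable symbols): S -> SK; S -> ff; J -> f; K -> ff; T -> Sf; T -> f.

S -> SK | ff; J -> K | f | TK; K -> S | SJ | ff; T -> f | Sf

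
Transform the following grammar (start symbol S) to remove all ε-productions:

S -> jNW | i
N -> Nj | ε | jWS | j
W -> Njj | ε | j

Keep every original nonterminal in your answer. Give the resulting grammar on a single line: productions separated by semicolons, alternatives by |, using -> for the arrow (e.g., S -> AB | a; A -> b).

Nullable set: {N, W}.
S -> jNW: N, W nullable, giving j | jN | jNW | jW.
Drop N -> ε.
N -> Nj: N nullable, giving Nj | j.
N -> jWS: W nullable, giving jS | jWS.
Drop W -> ε.
W -> Njj: N nullable, giving Njj | jj.
Unchanged (no nullable symbols): S -> i; N -> j; W -> j.

S -> i | j | jN | jW | jNW; N -> j | Nj | jS | jWS; W -> j | jj | Njj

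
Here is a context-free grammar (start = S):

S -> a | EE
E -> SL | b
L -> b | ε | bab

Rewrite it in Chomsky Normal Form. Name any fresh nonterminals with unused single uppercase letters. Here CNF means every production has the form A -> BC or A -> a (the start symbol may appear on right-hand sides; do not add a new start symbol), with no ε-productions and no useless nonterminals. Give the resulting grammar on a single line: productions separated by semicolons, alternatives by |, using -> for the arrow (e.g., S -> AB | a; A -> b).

S -> a | EE; A -> b; B -> a; C -> BA; E -> a | b | EE | SL; L -> b | AC

Nullable: {L}; after ε-elimination: S -> a | EE; E -> S | b | SL; L -> b | bab.
After unit-elimination: S -> a | EE; E -> a | b | EE | SL; L -> b | bab.
TERM: introduce B -> a, A -> b and substitute in every rule of length ≥2.
BIN: L -> ABA becomes L -> AC, C -> BA.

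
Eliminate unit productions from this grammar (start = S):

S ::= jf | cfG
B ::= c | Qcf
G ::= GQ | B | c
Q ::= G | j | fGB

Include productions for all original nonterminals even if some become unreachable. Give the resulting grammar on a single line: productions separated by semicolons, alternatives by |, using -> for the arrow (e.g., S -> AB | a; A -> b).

S -> jf | cfG; B -> c | Qcf; G -> c | GQ | Qcf; Q -> c | j | GQ | Qcf | fGB

Unit productions: G->B, Q->G.
Unit pairs (A ⇒* B via units): (G,B), (Q,B), (Q,G).
S: inherits non-unit rules of {S} → cfG | jf.
B: inherits non-unit rules of {B} → Qcf | c.
G: inherits non-unit rules of {B, G} → GQ | Qcf | c.
Q: inherits non-unit rules of {B, G, Q} → GQ | Qcf | c | fGB | j.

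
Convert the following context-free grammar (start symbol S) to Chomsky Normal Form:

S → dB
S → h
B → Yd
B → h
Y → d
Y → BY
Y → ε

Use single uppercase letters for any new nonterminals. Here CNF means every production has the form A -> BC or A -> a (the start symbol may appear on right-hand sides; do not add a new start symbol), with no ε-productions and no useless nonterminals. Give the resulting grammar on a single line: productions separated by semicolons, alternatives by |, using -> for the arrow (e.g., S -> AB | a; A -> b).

Nullable: {Y}; after ε-elimination: S -> h | dB; B -> d | h | Yd; Y -> B | d | BY.
After unit-elimination: S -> h | dB; B -> d | h | Yd; Y -> d | h | BY | Yd.
TERM: introduce A -> d and substitute in every rule of length ≥2.

S -> h | AB; A -> d; B -> d | h | YA; Y -> d | h | BY | YA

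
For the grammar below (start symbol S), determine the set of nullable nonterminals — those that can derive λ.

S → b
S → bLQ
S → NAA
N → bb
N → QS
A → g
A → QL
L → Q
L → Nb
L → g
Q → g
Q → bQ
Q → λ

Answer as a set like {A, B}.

Directly nullable (have an ε-rule): {Q}.
L is nullable via L -> Q (every symbol on the right is already known nullable).
A is nullable via A -> QL (every symbol on the right is already known nullable).
Not nullable: N, S — each has a terminal in every rule's right-hand side or depends on a non-nullable symbol.

{A, L, Q}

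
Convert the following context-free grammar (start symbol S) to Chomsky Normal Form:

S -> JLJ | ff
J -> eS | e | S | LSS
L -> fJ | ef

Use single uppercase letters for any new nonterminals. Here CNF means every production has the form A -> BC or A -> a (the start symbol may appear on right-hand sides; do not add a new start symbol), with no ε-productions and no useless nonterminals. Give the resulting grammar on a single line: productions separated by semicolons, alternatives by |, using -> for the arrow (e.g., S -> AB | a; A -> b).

S -> BB | JE; A -> e; B -> f; C -> LJ; D -> SS; E -> LJ; J -> e | AS | BB | JC | LD; L -> AB | BJ

No ε-productions.
After unit-elimination: S -> ff | JLJ; J -> e | eS | ff | JLJ | LSS; L -> ef | fJ.
TERM: introduce A -> e, B -> f and substitute in every rule of length ≥2.
BIN: J -> JLJ becomes J -> JC, C -> LJ; J -> LSS becomes J -> LD, D -> SS; S -> JLJ becomes S -> JE, E -> LJ.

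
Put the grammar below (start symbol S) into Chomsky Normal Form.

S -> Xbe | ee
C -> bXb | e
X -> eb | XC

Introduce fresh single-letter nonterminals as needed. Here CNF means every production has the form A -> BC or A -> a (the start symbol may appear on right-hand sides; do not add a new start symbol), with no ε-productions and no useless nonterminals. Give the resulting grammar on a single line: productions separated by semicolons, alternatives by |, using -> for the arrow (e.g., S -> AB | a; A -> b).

No ε-productions.
No unit productions to eliminate.
TERM: introduce A -> b, B -> e and substitute in every rule of length ≥2.
BIN: C -> AXA becomes C -> AD, D -> XA; S -> XAB becomes S -> XE, E -> AB.

S -> BB | XE; A -> b; B -> e; C -> e | AD; D -> XA; E -> AB; X -> BA | XC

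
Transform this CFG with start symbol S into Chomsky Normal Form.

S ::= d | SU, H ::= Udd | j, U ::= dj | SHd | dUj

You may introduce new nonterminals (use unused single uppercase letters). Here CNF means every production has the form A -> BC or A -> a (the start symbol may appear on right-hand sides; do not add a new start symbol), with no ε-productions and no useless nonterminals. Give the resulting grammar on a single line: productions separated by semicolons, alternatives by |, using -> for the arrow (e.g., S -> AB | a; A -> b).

No ε-productions.
No unit productions to eliminate.
TERM: introduce A -> d, B -> j and substitute in every rule of length ≥2.
BIN: H -> UAA becomes H -> UC, C -> AA; U -> AUB becomes U -> AD, D -> UB; U -> SHA becomes U -> SE, E -> HA.

S -> d | SU; A -> d; B -> j; C -> AA; D -> UB; E -> HA; H -> j | UC; U -> AB | AD | SE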